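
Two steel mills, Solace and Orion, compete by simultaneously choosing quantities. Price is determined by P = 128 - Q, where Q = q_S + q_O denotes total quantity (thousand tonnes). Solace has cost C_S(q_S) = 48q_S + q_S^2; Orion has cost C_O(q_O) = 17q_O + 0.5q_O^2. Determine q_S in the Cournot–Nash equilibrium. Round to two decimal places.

Solace's profit: π_S = (128 - Q)q_S - (48q_S + q_S²). Setting ∂π_S/∂q_S = 0: 80 - 4q_S - (q_O) = 0.
Orion's profit: π_O = (128 - Q)q_O - (17q_O + (1/2)q_O²). Setting ∂π_O/∂q_O = 0: 111 - 3q_O - (q_S) = 0.
So q_S = (80 - q_O)/4 and q_O = (111 - q_S)/3.
Substituting one into the other gives q_S = 129/11 and q_O = 364/11.

11.73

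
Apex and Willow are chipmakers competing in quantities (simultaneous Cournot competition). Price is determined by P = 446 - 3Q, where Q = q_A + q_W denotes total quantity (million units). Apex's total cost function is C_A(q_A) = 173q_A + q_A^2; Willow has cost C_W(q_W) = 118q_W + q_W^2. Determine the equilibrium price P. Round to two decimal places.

Apex's profit: π_A = (446 - 3Q)q_A - (173q_A + q_A²). Setting ∂π_A/∂q_A = 0: 273 - 8q_A - 3(q_W) = 0.
Willow's first-order condition: 328 - 8q_W - 3(q_A) = 0.
So q_A = (273 - 3q_W)/8 and q_W = (328 - 3q_A)/8.
Solving the pair: q_A = 240/11, q_W = 361/11.
Total output Q = 601/11, so price P = 446 - 3·(601/11) = 282.0909.

282.09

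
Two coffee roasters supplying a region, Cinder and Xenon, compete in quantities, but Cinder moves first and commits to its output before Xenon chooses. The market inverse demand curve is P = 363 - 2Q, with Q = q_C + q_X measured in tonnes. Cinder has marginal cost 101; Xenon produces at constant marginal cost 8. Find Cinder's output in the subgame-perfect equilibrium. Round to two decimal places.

The follower Xenon best-responds to any q_C: π_X = (363 - 2Q)q_X - 8q_X.
∂π_X/∂q_X = 355 - 2q_C - 4q_X = 0 gives the reaction function q_X = (355 - 2q_C)/4.
The leader anticipates this reaction. Substituting into P = 363 - 2Q gives P = 371/2 - q_C, so π_C = (371/2 - q_C)q_C - 101q_C.
Leader FOC: 169/2 - 2q_C = 0, so q_C = 169/4.
Then q_X = (355 - 2·(169/4))/4 = 541/8.

42.25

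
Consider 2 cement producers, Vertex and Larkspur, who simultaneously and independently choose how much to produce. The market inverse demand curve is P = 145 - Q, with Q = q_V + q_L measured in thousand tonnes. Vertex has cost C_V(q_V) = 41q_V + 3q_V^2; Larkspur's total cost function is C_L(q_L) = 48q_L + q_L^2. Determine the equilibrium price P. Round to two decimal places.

Vertex's profit: π_V = (145 - Q)q_V - (41q_V + 3q_V²). Setting ∂π_V/∂q_V = 0: 104 - 8q_V - (q_L) = 0.
Larkspur's first-order condition: 97 - 4q_L - (q_V) = 0.
Best responses: q_V = (104 - q_L)/8, q_L = (97 - q_V)/4.
Solving the pair: q_V = 319/31, q_L = 672/31.
Total output Q = 991/31, so price P = 145 - 991/31 = 113.0323.

113.03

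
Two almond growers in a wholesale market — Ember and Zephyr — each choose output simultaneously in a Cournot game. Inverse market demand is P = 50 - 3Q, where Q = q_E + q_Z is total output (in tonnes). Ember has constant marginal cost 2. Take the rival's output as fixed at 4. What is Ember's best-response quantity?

With the rival's output fixed at 4, Ember's profit is π_E = (50 - 3·4 - 3q_E)q_E - (2q_E) = (38 - 3q_E)q_E - (2q_E).
∂π_E/∂q_E = 36 - 6q_E = 0, so q_E = 6.

6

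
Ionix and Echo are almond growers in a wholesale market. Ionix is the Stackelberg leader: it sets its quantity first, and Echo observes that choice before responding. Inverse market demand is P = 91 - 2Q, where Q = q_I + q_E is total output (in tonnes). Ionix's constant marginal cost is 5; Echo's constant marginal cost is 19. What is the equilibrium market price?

Solve by backward induction. Given q_I, the follower Echo maximises π_E = (91 - 2q_I - 2q_E)q_E - 19q_E.
∂π_E/∂q_E = 72 - 2q_I - 4q_E = 0 gives the reaction function q_E = (72 - 2q_I)/4.
The leader anticipates this reaction. Substituting into P = 91 - 2Q gives P = 55 - q_I, so π_I = (55 - q_I)q_I - 5q_I.
The leader's first-order condition 50 - 2q_I = 0 yields q_I = 25.
Then q_E = (72 - 2·25)/4 = 11/2.
Total output Q = 61/2, so price P = 91 - 2·(61/2) = 30.

30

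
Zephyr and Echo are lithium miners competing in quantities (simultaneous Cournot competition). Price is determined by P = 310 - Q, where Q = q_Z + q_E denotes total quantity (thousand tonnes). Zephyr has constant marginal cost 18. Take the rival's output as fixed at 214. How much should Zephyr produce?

39

With the rival's output fixed at 214, Zephyr's profit is π_Z = (310 - 214 - q_Z)q_Z - (18q_Z) = (96 - q_Z)q_Z - (18q_Z).
∂π_Z/∂q_Z = 78 - 2q_Z = 0, so q_Z = 39.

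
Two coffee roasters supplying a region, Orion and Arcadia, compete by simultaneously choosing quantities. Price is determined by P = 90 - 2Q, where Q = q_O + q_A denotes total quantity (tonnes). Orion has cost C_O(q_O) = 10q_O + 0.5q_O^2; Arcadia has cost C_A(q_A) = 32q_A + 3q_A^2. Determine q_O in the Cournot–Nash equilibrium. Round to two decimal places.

Orion's profit: π_O = (90 - 2Q)q_O - (10q_O + (1/2)q_O²). Setting ∂π_O/∂q_O = 0: 80 - 5q_O - 2(q_A) = 0.
Arcadia's profit: π_A = (90 - 2Q)q_A - (32q_A + 3q_A²). Setting ∂π_A/∂q_A = 0: 58 - 10q_A - 2(q_O) = 0.
Rearranging gives the reaction functions q_O = (80 - 2q_A)/5 and q_A = (58 - 2q_O)/10.
Solving the pair: q_O = 342/23, q_A = 65/23.

14.87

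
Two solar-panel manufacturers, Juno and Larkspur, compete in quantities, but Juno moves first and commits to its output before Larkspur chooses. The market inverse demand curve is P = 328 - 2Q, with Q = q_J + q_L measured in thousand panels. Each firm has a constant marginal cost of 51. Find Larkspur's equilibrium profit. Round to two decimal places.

2397.78

Solve by backward induction. Given q_J, the follower Larkspur maximises π_L = (328 - 2q_J - 2q_L)q_L - 51q_L.
Setting the follower's marginal profit to zero, 277 - 2q_J - 4q_L = 0, i.e. q_L = (277 - 2q_J)/4.
The leader anticipates this reaction. Substituting into P = 328 - 2Q gives P = 379/2 - q_J, so π_J = (379/2 - q_J)q_J - 51q_J.
Maximising: ∂π_J/∂q_J = 277/2 - 2q_J = 0, giving q_J = 277/4.
Then q_L = (277 - 2·(277/4))/4 = 277/8.
Price P = 328 - 2·(831/8) = 481/4.
Larkspur's profit: (481/4 - 51)·(277/8) = 2397.7813.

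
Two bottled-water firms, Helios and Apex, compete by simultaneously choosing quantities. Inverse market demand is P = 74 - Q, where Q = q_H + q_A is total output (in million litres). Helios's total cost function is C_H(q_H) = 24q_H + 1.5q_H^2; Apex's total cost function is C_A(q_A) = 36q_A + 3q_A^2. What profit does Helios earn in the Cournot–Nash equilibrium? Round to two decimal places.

Helios's profit: π_H = (74 - Q)q_H - (24q_H + (3/2)q_H²). Setting ∂π_H/∂q_H = 0: 50 - 5q_H - (q_A) = 0.
Apex's profit: π_A = (74 - Q)q_A - (36q_A + 3q_A²). Setting ∂π_A/∂q_A = 0: 38 - 8q_A - (q_H) = 0.
So q_H = (50 - q_A)/5 and q_A = (38 - q_H)/8.
Substituting one into the other gives q_H = 362/39 and q_A = 140/39.
Price P = 74 - 502/39 = 61.1282.
Helios's profit: 61.1282·(362/39) - 24·(362/39) - (3/2)(362/39)² = 215.3912.

215.39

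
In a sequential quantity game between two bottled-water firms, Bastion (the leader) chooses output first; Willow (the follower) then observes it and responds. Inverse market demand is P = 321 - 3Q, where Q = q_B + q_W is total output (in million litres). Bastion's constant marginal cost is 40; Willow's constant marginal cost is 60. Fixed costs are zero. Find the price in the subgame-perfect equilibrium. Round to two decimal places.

Solve by backward induction. Given q_B, the follower Willow maximises π_W = (321 - 3q_B - 3q_W)q_W - 60q_W.
∂π_W/∂q_W = 261 - 3q_B - 6q_W = 0 gives the reaction function q_W = (261 - 3q_B)/6.
The leader anticipates this reaction. Substituting into P = 321 - 3Q gives P = 381/2 - (3/2)q_B, so π_B = (381/2 - (3/2)q_B)q_B - 40q_B.
Leader FOC: 301/2 - 3q_B = 0, so q_B = 301/6.
Then q_W = (261 - 3·(301/6))/6 = 221/12.
Total output Q = 823/12, so price P = 321 - 3·(823/12) = 461/4.

115.25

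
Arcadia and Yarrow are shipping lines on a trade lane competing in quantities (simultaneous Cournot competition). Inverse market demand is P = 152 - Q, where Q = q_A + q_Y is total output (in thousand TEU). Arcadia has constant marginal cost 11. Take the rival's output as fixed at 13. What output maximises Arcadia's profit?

With the rival's output fixed at 13, Arcadia's profit is π_A = (152 - 13 - q_A)q_A - (11q_A) = (139 - q_A)q_A - (11q_A).
∂π_A/∂q_A = 128 - 2q_A = 0, so q_A = 64.

64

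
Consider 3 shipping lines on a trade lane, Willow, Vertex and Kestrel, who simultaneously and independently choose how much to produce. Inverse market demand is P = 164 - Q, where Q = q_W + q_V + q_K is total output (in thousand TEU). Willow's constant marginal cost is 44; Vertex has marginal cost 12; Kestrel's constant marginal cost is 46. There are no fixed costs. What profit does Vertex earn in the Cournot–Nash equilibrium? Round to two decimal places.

2970.25

Willow's profit: π_W = (164 - Q)q_W - (44q_W). Setting ∂π_W/∂q_W = 0: 120 - 2q_W - (q_V + q_K) = 0.
Vertex's profit: π_V = (164 - Q)q_V - (12q_V). Setting ∂π_V/∂q_V = 0: 152 - 2q_V - (q_W + q_K) = 0.
Kestrel's first-order condition: 118 - 2q_K - (q_W + q_V) = 0.
Summing all 3 equations gives 390 − 4Q = 0, hence Q = 195/2.
Back-substituting: q_W = (120 − 195/2) = 45/2, q_V = (152 − 195/2) = 109/2, q_K = (118 − 195/2) = 41/2.
Price P = 164 - 195/2 = 133/2.
Vertex's profit: (133/2 - 12)·(109/2) = 2970.2500.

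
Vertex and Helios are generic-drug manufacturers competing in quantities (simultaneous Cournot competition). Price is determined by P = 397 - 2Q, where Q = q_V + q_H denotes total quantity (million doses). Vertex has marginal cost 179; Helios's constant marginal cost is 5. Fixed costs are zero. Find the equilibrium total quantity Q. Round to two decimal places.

Vertex's profit: π_V = (397 - 2Q)q_V - (179q_V). Setting ∂π_V/∂q_V = 0: 218 - 4q_V - 2(q_H) = 0.
Helios's first-order condition: 392 - 4q_H - 2(q_V) = 0.
So q_V = (218 - 2q_H)/4 and q_H = (392 - 2q_V)/4.
Solving the pair: q_V = 22/3, q_H = 283/3.
Total output Q = 22/3 + 283/3 = 305/3.

101.67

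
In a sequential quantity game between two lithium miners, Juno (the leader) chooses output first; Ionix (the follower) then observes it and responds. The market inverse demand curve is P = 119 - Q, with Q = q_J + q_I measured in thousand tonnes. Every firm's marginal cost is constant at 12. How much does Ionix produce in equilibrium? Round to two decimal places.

Solve by backward induction. Given q_J, the follower Ionix maximises π_I = (119 - q_J - q_I)q_I - 12q_I.
Setting the follower's marginal profit to zero, 107 - q_J - 2q_I = 0, i.e. q_I = (107 - q_J)/2.
The leader anticipates this reaction. Substituting into P = 119 - Q gives P = 131/2 - (1/2)q_J, so π_J = (131/2 - (1/2)q_J)q_J - 12q_J.
The leader's first-order condition 107/2 - q_J = 0 yields q_J = 107/2.
Then q_I = (107 - 107/2)/2 = 107/4.

26.75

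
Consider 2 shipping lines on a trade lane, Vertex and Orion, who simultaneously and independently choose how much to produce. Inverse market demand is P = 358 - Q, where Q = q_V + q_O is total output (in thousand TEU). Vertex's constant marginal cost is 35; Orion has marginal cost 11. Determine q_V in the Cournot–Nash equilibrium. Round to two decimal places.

Vertex's profit: π_V = (358 - Q)q_V - (35q_V). Setting ∂π_V/∂q_V = 0: 323 - 2q_V - (q_O) = 0.
Orion's first-order condition: 347 - 2q_O - (q_V) = 0.
Best responses: q_V = (323 - q_O)/2, q_O = (347 - q_V)/2.
Solving the pair: q_V = 299/3, q_O = 371/3.

99.67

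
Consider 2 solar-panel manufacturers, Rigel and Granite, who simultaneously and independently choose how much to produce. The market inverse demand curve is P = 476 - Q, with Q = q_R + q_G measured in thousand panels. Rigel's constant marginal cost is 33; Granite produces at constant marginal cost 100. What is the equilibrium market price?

203

Rigel's profit: π_R = (476 - Q)q_R - (33q_R). Setting ∂π_R/∂q_R = 0: 443 - 2q_R - (q_G) = 0.
Granite's profit: π_G = (476 - Q)q_G - (100q_G). Setting ∂π_G/∂q_G = 0: 376 - 2q_G - (q_R) = 0.
Rearranging gives the reaction functions q_R = (443 - q_G)/2 and q_G = (376 - q_R)/2.
Substituting one into the other gives q_R = 170 and q_G = 103.
Total output Q = 273, so price P = 476 - 273 = 203.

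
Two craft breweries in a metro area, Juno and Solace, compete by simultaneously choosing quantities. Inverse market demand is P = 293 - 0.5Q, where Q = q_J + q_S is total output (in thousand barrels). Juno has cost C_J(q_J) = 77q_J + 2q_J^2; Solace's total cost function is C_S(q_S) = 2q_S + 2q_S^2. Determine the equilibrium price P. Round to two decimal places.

Juno's profit: π_J = (293 - 0.5Q)q_J - (77q_J + 2q_J²). Setting ∂π_J/∂q_J = 0: 216 - 5q_J - (1/2)(q_S) = 0.
Solace's profit: π_S = (293 - 0.5Q)q_S - (2q_S + 2q_S²). Setting ∂π_S/∂q_S = 0: 291 - 5q_S - (1/2)(q_J) = 0.
Rearranging gives the reaction functions q_J = (216 - (1/2)q_S)/5 and q_S = (291 - (1/2)q_J)/5.
Solving the pair: q_J = 1246/33, q_S = 1796/33.
Total output Q = 1014/11, so price P = 293 - (1/2)·(1014/11) = 246.9091.

246.91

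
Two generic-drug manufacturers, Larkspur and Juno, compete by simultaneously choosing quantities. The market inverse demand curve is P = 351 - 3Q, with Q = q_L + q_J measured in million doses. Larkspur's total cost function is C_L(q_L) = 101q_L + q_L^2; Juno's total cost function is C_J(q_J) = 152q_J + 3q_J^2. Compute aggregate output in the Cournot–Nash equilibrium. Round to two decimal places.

37.30

Larkspur's profit: π_L = (351 - 3Q)q_L - (101q_L + q_L²). Setting ∂π_L/∂q_L = 0: 250 - 8q_L - 3(q_J) = 0.
Juno's profit: π_J = (351 - 3Q)q_J - (152q_J + 3q_J²). Setting ∂π_J/∂q_J = 0: 199 - 12q_J - 3(q_L) = 0.
So q_L = (250 - 3q_J)/8 and q_J = (199 - 3q_L)/12.
Solving the pair: q_L = 801/29, q_J = 842/87.
Total output Q = 801/29 + 842/87 = 37.2989.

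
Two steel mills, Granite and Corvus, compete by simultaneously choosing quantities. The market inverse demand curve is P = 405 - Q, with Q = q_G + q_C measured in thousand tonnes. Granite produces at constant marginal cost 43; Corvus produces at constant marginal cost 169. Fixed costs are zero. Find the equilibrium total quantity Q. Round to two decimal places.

Granite's profit: π_G = (405 - Q)q_G - (43q_G). Setting ∂π_G/∂q_G = 0: 362 - 2q_G - (q_C) = 0.
Corvus's profit: π_C = (405 - Q)q_C - (169q_C). Setting ∂π_C/∂q_C = 0: 236 - 2q_C - (q_G) = 0.
So q_G = (362 - q_C)/2 and q_C = (236 - q_G)/2.
Substituting one into the other gives q_G = 488/3 and q_C = 110/3.
Total output Q = 488/3 + 110/3 = 598/3.

199.33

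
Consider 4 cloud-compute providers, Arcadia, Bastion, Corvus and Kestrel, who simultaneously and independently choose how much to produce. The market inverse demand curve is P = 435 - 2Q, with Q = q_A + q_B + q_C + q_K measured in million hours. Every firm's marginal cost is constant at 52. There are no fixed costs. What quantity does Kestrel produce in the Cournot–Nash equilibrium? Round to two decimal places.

38.30

A representative firm's profit is π_i = q_i(435 - 2Q) - 52q_i.
Setting ∂π_i/∂q_i = 0 with rivals' quantities fixed: 383 - 4q_i - 2·Σ_{j≠i} q_j = 0.
With identical firms every q_j equals q_i, so Σ_{j≠i} q_j = 3q_i and 383 = 10q_i, giving q_i = 383/10.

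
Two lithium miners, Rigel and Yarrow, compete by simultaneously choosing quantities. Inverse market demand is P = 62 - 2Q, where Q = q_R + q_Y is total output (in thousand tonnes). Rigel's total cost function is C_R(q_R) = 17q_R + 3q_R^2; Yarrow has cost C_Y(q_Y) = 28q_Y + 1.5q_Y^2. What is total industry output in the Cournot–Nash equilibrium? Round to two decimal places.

Rigel's profit: π_R = (62 - 2Q)q_R - (17q_R + 3q_R²). Setting ∂π_R/∂q_R = 0: 45 - 10q_R - 2(q_Y) = 0.
Yarrow's first-order condition: 34 - 7q_Y - 2(q_R) = 0.
Rearranging gives the reaction functions q_R = (45 - 2q_Y)/10 and q_Y = (34 - 2q_R)/7.
Substituting one into the other gives q_R = 247/66 and q_Y = 125/33.
Total output Q = 247/66 + 125/33 = 497/66.

7.53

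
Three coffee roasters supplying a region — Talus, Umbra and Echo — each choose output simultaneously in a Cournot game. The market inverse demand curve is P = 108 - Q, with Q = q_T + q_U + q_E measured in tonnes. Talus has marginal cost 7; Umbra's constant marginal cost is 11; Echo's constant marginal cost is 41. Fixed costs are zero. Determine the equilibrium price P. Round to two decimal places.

41.75

Talus's profit: π_T = (108 - Q)q_T - (7q_T). Setting ∂π_T/∂q_T = 0: 101 - 2q_T - (q_U + q_E) = 0.
Umbra's profit: π_U = (108 - Q)q_U - (11q_U). Setting ∂π_U/∂q_U = 0: 97 - 2q_U - (q_T + q_E) = 0.
Echo's first-order condition: 67 - 2q_E - (q_T + q_U) = 0.
Summing all 3 equations gives 265 − 4Q = 0, hence Q = 265/4.
Back-substituting: q_T = (101 − 265/4) = 139/4, q_U = (97 − 265/4) = 123/4, q_E = (67 − 265/4) = 3/4.
Total output Q = 265/4, so price P = 108 - 265/4 = 167/4.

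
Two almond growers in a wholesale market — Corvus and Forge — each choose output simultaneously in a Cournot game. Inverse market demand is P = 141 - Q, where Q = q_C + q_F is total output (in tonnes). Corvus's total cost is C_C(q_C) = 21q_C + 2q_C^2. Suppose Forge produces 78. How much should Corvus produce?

7

With the rival's output fixed at 78, Corvus's profit is π_C = (141 - 78 - q_C)q_C - (21q_C + 2q_C²) = (63 - q_C)q_C - (21q_C + 2q_C²).
∂π_C/∂q_C = 42 - 6q_C = 0, so q_C = 7.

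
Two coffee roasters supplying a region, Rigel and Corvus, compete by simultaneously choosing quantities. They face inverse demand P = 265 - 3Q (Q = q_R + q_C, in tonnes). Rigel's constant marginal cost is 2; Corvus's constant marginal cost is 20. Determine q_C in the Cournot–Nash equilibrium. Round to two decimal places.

25.22

Rigel's profit: π_R = (265 - 3Q)q_R - (2q_R). Setting ∂π_R/∂q_R = 0: 263 - 6q_R - 3(q_C) = 0.
Corvus's first-order condition: 245 - 6q_C - 3(q_R) = 0.
So q_R = (263 - 3q_C)/6 and q_C = (245 - 3q_R)/6.
Solving the pair: q_R = 281/9, q_C = 227/9.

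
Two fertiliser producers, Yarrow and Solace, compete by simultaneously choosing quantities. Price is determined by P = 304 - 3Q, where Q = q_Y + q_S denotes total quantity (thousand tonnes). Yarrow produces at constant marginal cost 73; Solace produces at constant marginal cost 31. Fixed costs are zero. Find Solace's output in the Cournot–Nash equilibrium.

35

Yarrow's profit: π_Y = (304 - 3Q)q_Y - (73q_Y). Setting ∂π_Y/∂q_Y = 0: 231 - 6q_Y - 3(q_S) = 0.
Solace's profit: π_S = (304 - 3Q)q_S - (31q_S). Setting ∂π_S/∂q_S = 0: 273 - 6q_S - 3(q_Y) = 0.
Best responses: q_Y = (231 - 3q_S)/6, q_S = (273 - 3q_Y)/6.
Solving the pair: q_Y = 21, q_S = 35.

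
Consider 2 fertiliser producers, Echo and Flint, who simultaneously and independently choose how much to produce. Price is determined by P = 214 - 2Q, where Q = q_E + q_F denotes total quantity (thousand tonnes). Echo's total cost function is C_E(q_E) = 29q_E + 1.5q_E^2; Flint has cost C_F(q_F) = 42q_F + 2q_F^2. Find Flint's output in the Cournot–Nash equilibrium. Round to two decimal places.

Echo's profit: π_E = (214 - 2Q)q_E - (29q_E + (3/2)q_E²). Setting ∂π_E/∂q_E = 0: 185 - 7q_E - 2(q_F) = 0.
Flint's first-order condition: 172 - 8q_F - 2(q_E) = 0.
So q_E = (185 - 2q_F)/7 and q_F = (172 - 2q_E)/8.
Solving the pair: q_E = 284/13, q_F = 417/26.

16.04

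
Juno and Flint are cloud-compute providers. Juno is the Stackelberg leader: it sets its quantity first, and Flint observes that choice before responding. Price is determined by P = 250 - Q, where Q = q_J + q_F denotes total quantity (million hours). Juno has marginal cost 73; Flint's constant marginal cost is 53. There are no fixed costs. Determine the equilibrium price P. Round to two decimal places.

The follower Flint best-responds to any q_J: π_F = (250 - Q)q_F - 53q_F.
Follower FOC: 197 - q_J - 2q_F = 0, so q_F(q_J) = (197 - q_J)/2.
Juno substitutes q_F(q_J) into its own profit: π_J = q_J(250 - q_J - (197 - q_J)/2) - 73q_J = (303/2 - (1/2)q_J)q_J - 73q_J.
Leader FOC: 157/2 - q_J = 0, so q_J = 157/2.
Then q_F = (197 - 157/2)/2 = 237/4.
Total output Q = 551/4, so price P = 250 - 551/4 = 449/4.

112.25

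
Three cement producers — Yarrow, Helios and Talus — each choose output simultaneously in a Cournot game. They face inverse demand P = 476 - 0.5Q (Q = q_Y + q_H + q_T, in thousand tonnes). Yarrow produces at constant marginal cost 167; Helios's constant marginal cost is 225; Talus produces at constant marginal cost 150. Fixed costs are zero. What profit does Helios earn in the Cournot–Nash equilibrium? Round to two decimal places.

Yarrow's profit: π_Y = (476 - 0.5Q)q_Y - (167q_Y). Setting ∂π_Y/∂q_Y = 0: 309 - q_Y - (1/2)(q_H + q_T) = 0.
Helios's first-order condition: 251 - q_H - (1/2)(q_Y + q_T) = 0.
Talus's profit: π_T = (476 - 0.5Q)q_T - (150q_T). Setting ∂π_T/∂q_T = 0: 326 - q_T - (1/2)(q_Y + q_H) = 0.
Summing all 3 equations gives 886 − 2Q = 0, hence Q = 443.
Back-substituting: q_Y = (309 − 443/2)/(1/2) = 175, q_H = (251 − 443/2)/(1/2) = 59, q_T = (326 − 443/2)/(1/2) = 209.
Price P = 476 - (1/2)·443 = 509/2.
Helios's profit: (509/2 - 225)·59 = 1740.5000.

1740.50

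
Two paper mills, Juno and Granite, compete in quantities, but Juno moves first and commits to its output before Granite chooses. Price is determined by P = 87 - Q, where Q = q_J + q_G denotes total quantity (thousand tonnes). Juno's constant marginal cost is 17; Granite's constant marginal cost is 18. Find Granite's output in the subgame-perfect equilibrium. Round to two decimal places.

16.75

The follower Granite best-responds to any q_J: π_G = (87 - Q)q_G - 18q_G.
Setting the follower's marginal profit to zero, 69 - q_J - 2q_G = 0, i.e. q_G = (69 - q_J)/2.
The leader anticipates this reaction. Substituting into P = 87 - Q gives P = 105/2 - (1/2)q_J, so π_J = (105/2 - (1/2)q_J)q_J - 17q_J.
Leader FOC: 71/2 - q_J = 0, so q_J = 71/2.
Then q_G = (69 - 71/2)/2 = 67/4.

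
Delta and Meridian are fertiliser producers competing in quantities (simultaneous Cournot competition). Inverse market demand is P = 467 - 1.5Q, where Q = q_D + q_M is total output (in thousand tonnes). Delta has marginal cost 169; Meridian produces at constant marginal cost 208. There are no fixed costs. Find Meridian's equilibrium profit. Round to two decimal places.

Delta's profit: π_D = (467 - 1.5Q)q_D - (169q_D). Setting ∂π_D/∂q_D = 0: 298 - 3q_D - (3/2)(q_M) = 0.
Meridian's profit: π_M = (467 - 1.5Q)q_M - (208q_M). Setting ∂π_M/∂q_M = 0: 259 - 3q_M - (3/2)(q_D) = 0.
So q_D = (298 - (3/2)q_M)/3 and q_M = (259 - (3/2)q_D)/3.
Substituting one into the other gives q_D = 674/9 and q_M = 440/9.
Price P = 467 - (3/2)·(1114/9) = 844/3.
Meridian's profit: (844/3 - 208)·(440/9) = 3585.1852.

3585.19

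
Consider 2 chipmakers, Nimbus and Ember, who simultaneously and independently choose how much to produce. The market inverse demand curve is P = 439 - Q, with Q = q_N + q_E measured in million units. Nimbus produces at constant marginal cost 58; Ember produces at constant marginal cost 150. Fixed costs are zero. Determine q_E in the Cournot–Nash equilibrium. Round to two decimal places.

65.67

Nimbus's profit: π_N = (439 - Q)q_N - (58q_N). Setting ∂π_N/∂q_N = 0: 381 - 2q_N - (q_E) = 0.
Ember's profit: π_E = (439 - Q)q_E - (150q_E). Setting ∂π_E/∂q_E = 0: 289 - 2q_E - (q_N) = 0.
So q_N = (381 - q_E)/2 and q_E = (289 - q_N)/2.
Solving the pair: q_N = 473/3, q_E = 197/3.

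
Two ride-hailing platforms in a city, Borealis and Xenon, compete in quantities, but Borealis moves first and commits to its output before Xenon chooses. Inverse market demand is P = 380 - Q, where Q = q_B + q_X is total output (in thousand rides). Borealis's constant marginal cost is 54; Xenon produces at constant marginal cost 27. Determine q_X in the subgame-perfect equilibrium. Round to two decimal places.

101.75

The follower Xenon best-responds to any q_B: π_X = (380 - Q)q_X - 27q_X.
∂π_X/∂q_X = 353 - q_B - 2q_X = 0 gives the reaction function q_X = (353 - q_B)/2.
The leader anticipates this reaction. Substituting into P = 380 - Q gives P = 407/2 - (1/2)q_B, so π_B = (407/2 - (1/2)q_B)q_B - 54q_B.
The leader's first-order condition 299/2 - q_B = 0 yields q_B = 299/2.
Then q_X = (353 - 299/2)/2 = 407/4.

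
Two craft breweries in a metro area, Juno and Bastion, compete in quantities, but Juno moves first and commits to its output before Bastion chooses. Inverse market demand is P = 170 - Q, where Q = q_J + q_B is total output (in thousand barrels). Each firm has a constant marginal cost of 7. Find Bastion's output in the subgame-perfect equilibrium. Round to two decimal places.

Solve by backward induction. Given q_J, the follower Bastion maximises π_B = (170 - q_J - q_B)q_B - 7q_B.
∂π_B/∂q_B = 163 - q_J - 2q_B = 0 gives the reaction function q_B = (163 - q_J)/2.
Juno substitutes q_B(q_J) into its own profit: π_J = q_J(170 - q_J - (163 - q_J)/2) - 7q_J = (177/2 - (1/2)q_J)q_J - 7q_J.
Leader FOC: 163/2 - q_J = 0, so q_J = 163/2.
Then q_B = (163 - 163/2)/2 = 163/4.

40.75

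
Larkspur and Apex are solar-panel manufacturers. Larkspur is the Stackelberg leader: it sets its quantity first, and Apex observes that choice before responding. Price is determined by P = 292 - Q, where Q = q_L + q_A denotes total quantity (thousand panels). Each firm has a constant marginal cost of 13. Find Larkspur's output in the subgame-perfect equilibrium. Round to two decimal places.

139.50

Solve by backward induction. Given q_L, the follower Apex maximises π_A = (292 - q_L - q_A)q_A - 13q_A.
Follower FOC: 279 - q_L - 2q_A = 0, so q_A(q_L) = (279 - q_L)/2.
The leader anticipates this reaction. Substituting into P = 292 - Q gives P = 305/2 - (1/2)q_L, so π_L = (305/2 - (1/2)q_L)q_L - 13q_L.
Maximising: ∂π_L/∂q_L = 279/2 - q_L = 0, giving q_L = 279/2.
Then q_A = (279 - 279/2)/2 = 279/4.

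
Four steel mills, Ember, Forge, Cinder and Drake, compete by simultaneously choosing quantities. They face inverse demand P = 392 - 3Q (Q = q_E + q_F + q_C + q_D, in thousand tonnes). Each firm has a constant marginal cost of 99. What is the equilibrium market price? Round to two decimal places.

157.60

Each firm earns π_i = (392 - 3Q)q_i - 99q_i.
Setting ∂π_i/∂q_i = 0 with rivals' quantities fixed: 293 - 6q_i - 3·Σ_{j≠i} q_j = 0.
With identical firms every q_j equals q_i, so Σ_{j≠i} q_j = 3q_i and 293 = 15q_i, giving q_i = 293/15.
Total output Q = 1172/15, so price P = 392 - 3·(1172/15) = 788/5.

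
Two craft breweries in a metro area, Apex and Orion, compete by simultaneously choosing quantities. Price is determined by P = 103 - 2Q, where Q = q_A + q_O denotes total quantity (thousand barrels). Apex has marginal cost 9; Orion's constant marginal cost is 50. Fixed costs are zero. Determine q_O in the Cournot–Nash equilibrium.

Apex's profit: π_A = (103 - 2Q)q_A - (9q_A). Setting ∂π_A/∂q_A = 0: 94 - 4q_A - 2(q_O) = 0.
Orion's first-order condition: 53 - 4q_O - 2(q_A) = 0.
So q_A = (94 - 2q_O)/4 and q_O = (53 - 2q_A)/4.
Substituting one into the other gives q_A = 45/2 and q_O = 2.

2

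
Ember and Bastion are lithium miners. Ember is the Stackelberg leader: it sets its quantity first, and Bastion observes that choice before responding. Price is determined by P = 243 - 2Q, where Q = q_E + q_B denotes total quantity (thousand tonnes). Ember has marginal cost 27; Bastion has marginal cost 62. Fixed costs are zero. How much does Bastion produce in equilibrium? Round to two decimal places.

The follower Bastion best-responds to any q_E: π_B = (243 - 2Q)q_B - 62q_B.
∂π_B/∂q_B = 181 - 2q_E - 4q_B = 0 gives the reaction function q_B = (181 - 2q_E)/4.
The leader anticipates this reaction. Substituting into P = 243 - 2Q gives P = 305/2 - q_E, so π_E = (305/2 - q_E)q_E - 27q_E.
The leader's first-order condition 251/2 - 2q_E = 0 yields q_E = 251/4.
Then q_B = (181 - 2·(251/4))/4 = 111/8.

13.88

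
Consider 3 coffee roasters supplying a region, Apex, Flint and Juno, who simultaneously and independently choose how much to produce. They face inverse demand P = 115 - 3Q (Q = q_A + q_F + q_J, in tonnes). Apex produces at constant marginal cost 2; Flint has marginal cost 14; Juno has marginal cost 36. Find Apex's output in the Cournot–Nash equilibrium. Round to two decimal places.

13.25

Apex's profit: π_A = (115 - 3Q)q_A - (2q_A). Setting ∂π_A/∂q_A = 0: 113 - 6q_A - 3(q_F + q_J) = 0.
Flint's profit: π_F = (115 - 3Q)q_F - (14q_F). Setting ∂π_F/∂q_F = 0: 101 - 6q_F - 3(q_A + q_J) = 0.
Juno's profit: π_J = (115 - 3Q)q_J - (36q_J). Setting ∂π_J/∂q_J = 0: 79 - 6q_J - 3(q_A + q_F) = 0.
Adding the 3 conditions: 293 − 6Q − 6Q = 0, i.e. Q = 293/12.
Back-substituting: q_A = (113 − 293/4)/3 = 53/4, q_F = (101 − 293/4)/3 = 37/4, q_J = (79 − 293/4)/3 = 23/12.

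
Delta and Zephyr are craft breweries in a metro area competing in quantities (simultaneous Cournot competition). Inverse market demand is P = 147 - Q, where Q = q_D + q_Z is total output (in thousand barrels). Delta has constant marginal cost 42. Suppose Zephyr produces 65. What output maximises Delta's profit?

20

With the rival's output fixed at 65, Delta's profit is π_D = (147 - 65 - q_D)q_D - (42q_D) = (82 - q_D)q_D - (42q_D).
∂π_D/∂q_D = 40 - 2q_D = 0, so q_D = 20.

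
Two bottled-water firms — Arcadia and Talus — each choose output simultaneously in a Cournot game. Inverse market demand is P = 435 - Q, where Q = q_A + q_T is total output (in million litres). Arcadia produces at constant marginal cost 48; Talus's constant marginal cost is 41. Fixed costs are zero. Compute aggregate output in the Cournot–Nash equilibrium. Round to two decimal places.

Arcadia's profit: π_A = (435 - Q)q_A - (48q_A). Setting ∂π_A/∂q_A = 0: 387 - 2q_A - (q_T) = 0.
Talus's profit: π_T = (435 - Q)q_T - (41q_T). Setting ∂π_T/∂q_T = 0: 394 - 2q_T - (q_A) = 0.
So q_A = (387 - q_T)/2 and q_T = (394 - q_A)/2.
Substituting one into the other gives q_A = 380/3 and q_T = 401/3.
Total output Q = 380/3 + 401/3 = 781/3.

260.33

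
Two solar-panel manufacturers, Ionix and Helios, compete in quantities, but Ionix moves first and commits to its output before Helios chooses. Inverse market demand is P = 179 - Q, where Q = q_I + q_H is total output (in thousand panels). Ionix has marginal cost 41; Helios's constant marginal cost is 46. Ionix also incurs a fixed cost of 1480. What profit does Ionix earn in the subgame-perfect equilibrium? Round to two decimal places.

Solve by backward induction. Given q_I, the follower Helios maximises π_H = (179 - q_I - q_H)q_H - 46q_H.
∂π_H/∂q_H = 133 - q_I - 2q_H = 0 gives the reaction function q_H = (133 - q_I)/2.
The leader anticipates this reaction. Substituting into P = 179 - Q gives P = 225/2 - (1/2)q_I, so π_I = (225/2 - (1/2)q_I)q_I - 41q_I.
Maximising: ∂π_I/∂q_I = 143/2 - q_I = 0, giving q_I = 143/2.
Then q_H = (133 - 143/2)/2 = 123/4.
Price P = 179 - 409/4 = 307/4.
Ionix's profit: (307/4 - 41)·(143/2) - 1480 = 1076.1250.

1076.13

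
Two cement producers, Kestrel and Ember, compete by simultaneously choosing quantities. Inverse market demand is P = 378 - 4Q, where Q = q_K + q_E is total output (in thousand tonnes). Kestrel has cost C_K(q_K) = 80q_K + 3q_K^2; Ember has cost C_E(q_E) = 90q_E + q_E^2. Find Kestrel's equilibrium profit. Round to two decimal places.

1521.27

Kestrel's profit: π_K = (378 - 4Q)q_K - (80q_K + 3q_K²). Setting ∂π_K/∂q_K = 0: 298 - 14q_K - 4(q_E) = 0.
Ember's profit: π_E = (378 - 4Q)q_E - (90q_E + q_E²). Setting ∂π_E/∂q_E = 0: 288 - 10q_E - 4(q_K) = 0.
Best responses: q_K = (298 - 4q_E)/14, q_E = (288 - 4q_K)/10.
Solving the pair: q_K = 457/31, q_E = 710/31.
Price P = 378 - 4·(1167/31) = 227.4194.
Kestrel's profit: 227.4194·(457/31) - 80·(457/31) - 3(457/31)² = 1521.2726.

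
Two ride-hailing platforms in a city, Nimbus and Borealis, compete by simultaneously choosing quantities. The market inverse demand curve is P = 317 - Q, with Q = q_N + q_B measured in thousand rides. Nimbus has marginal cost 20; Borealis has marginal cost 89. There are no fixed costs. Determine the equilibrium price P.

142

Nimbus's profit: π_N = (317 - Q)q_N - (20q_N). Setting ∂π_N/∂q_N = 0: 297 - 2q_N - (q_B) = 0.
Borealis's first-order condition: 228 - 2q_B - (q_N) = 0.
Rearranging gives the reaction functions q_N = (297 - q_B)/2 and q_B = (228 - q_N)/2.
Substituting one into the other gives q_N = 122 and q_B = 53.
Total output Q = 175, so price P = 317 - 175 = 142.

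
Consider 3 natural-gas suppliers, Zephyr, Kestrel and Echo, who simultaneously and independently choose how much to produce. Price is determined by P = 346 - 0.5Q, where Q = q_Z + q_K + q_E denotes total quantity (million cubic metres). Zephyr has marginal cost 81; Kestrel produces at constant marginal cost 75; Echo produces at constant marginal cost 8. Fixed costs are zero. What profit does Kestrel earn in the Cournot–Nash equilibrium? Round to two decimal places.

5512.50

Zephyr's profit: π_Z = (346 - 0.5Q)q_Z - (81q_Z). Setting ∂π_Z/∂q_Z = 0: 265 - q_Z - (1/2)(q_K + q_E) = 0.
Kestrel's profit: π_K = (346 - 0.5Q)q_K - (75q_K). Setting ∂π_K/∂q_K = 0: 271 - q_K - (1/2)(q_Z + q_E) = 0.
Echo's first-order condition: 338 - q_E - (1/2)(q_Z + q_K) = 0.
Summing all 3 equations gives 874 − 2Q = 0, hence Q = 437.
Back-substituting: q_Z = (265 − 437/2)/(1/2) = 93, q_K = (271 − 437/2)/(1/2) = 105, q_E = (338 − 437/2)/(1/2) = 239.
Price P = 346 - (1/2)·437 = 255/2.
Kestrel's profit: (255/2 - 75)·105 = 5512.5000.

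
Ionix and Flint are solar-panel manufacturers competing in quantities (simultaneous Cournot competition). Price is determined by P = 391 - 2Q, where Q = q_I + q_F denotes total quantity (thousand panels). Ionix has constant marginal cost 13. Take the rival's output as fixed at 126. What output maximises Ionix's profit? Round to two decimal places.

31.50

With the rival's output fixed at 126, Ionix's profit is π_I = (391 - 2·126 - 2q_I)q_I - (13q_I) = (139 - 2q_I)q_I - (13q_I).
∂π_I/∂q_I = 126 - 4q_I = 0, so q_I = 63/2.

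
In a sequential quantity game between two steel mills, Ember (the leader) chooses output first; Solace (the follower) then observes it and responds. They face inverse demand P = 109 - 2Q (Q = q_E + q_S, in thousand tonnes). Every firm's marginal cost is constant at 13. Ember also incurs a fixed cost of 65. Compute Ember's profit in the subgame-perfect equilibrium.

Solve by backward induction. Given q_E, the follower Solace maximises π_S = (109 - 2q_E - 2q_S)q_S - 13q_S.
∂π_S/∂q_S = 96 - 2q_E - 4q_S = 0 gives the reaction function q_S = (96 - 2q_E)/4.
Ember substitutes q_S(q_E) into its own profit: π_E = q_E(109 - 2q_E - (96 - 2q_E)/2) - 13q_E = (61 - q_E)q_E - 13q_E.
Leader FOC: 48 - 2q_E = 0, so q_E = 24.
Then q_S = (96 - 2·24)/4 = 12.
Price P = 109 - 2·36 = 37.
Ember's profit: (37 - 13)·24 - 65 = 511.

511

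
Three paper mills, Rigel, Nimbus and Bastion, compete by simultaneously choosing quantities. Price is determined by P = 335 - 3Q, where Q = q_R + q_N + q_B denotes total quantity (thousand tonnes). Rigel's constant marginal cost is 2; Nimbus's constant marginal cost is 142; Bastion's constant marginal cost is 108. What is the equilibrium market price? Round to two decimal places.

146.75

Rigel's profit: π_R = (335 - 3Q)q_R - (2q_R). Setting ∂π_R/∂q_R = 0: 333 - 6q_R - 3(q_N + q_B) = 0.
Nimbus's first-order condition: 193 - 6q_N - 3(q_R + q_B) = 0.
Bastion's first-order condition: 227 - 6q_B - 3(q_R + q_N) = 0.
Adding the 3 conditions: 753 − 6Q − 6Q = 0, i.e. Q = 251/4.
Back-substituting: q_R = (333 − 753/4)/3 = 193/4, q_N = (193 − 753/4)/3 = 19/12, q_B = (227 − 753/4)/3 = 155/12.
Total output Q = 251/4, so price P = 335 - 3·(251/4) = 587/4.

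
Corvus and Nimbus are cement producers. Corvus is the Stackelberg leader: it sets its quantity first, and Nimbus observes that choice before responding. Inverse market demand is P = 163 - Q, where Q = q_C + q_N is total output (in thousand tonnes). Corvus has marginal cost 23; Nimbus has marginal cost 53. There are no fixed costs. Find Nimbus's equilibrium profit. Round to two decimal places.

156.25

The follower Nimbus best-responds to any q_C: π_N = (163 - Q)q_N - 53q_N.
Follower FOC: 110 - q_C - 2q_N = 0, so q_N(q_C) = (110 - q_C)/2.
Corvus substitutes q_N(q_C) into its own profit: π_C = q_C(163 - q_C - (110 - q_C)/2) - 23q_C = (108 - (1/2)q_C)q_C - 23q_C.
Maximising: ∂π_C/∂q_C = 85 - q_C = 0, giving q_C = 85.
Then q_N = (110 - 85)/2 = 25/2.
Price P = 163 - 195/2 = 131/2.
Nimbus's profit: (131/2 - 53)·(25/2) = 625/4.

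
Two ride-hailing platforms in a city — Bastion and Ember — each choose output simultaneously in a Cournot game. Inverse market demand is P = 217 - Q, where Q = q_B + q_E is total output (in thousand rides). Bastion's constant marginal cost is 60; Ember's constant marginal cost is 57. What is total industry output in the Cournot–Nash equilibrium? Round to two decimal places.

Bastion's profit: π_B = (217 - Q)q_B - (60q_B). Setting ∂π_B/∂q_B = 0: 157 - 2q_B - (q_E) = 0.
Ember's first-order condition: 160 - 2q_E - (q_B) = 0.
Best responses: q_B = (157 - q_E)/2, q_E = (160 - q_B)/2.
Substituting one into the other gives q_B = 154/3 and q_E = 163/3.
Total output Q = 154/3 + 163/3 = 317/3.

105.67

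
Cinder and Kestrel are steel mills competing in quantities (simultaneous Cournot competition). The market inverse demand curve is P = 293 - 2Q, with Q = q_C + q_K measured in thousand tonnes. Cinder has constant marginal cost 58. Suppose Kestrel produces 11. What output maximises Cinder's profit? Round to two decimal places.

53.25

With the rival's output fixed at 11, Cinder's profit is π_C = (293 - 2·11 - 2q_C)q_C - (58q_C) = (271 - 2q_C)q_C - (58q_C).
∂π_C/∂q_C = 213 - 4q_C = 0, so q_C = 213/4.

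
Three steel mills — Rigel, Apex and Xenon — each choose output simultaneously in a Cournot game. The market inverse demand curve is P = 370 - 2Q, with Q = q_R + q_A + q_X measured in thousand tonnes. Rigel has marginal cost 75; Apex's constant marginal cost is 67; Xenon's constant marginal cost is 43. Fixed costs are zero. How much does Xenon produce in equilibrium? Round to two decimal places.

Rigel's profit: π_R = (370 - 2Q)q_R - (75q_R). Setting ∂π_R/∂q_R = 0: 295 - 4q_R - 2(q_A + q_X) = 0.
Apex's first-order condition: 303 - 4q_A - 2(q_R + q_X) = 0.
Xenon's profit: π_X = (370 - 2Q)q_X - (43q_X). Setting ∂π_X/∂q_X = 0: 327 - 4q_X - 2(q_R + q_A) = 0.
Summing all 3 equations gives 925 − 8Q = 0, hence Q = 925/8.
Back-substituting: q_R = (295 − 925/4)/2 = 255/8, q_A = (303 − 925/4)/2 = 287/8, q_X = (327 − 925/4)/2 = 383/8.

47.88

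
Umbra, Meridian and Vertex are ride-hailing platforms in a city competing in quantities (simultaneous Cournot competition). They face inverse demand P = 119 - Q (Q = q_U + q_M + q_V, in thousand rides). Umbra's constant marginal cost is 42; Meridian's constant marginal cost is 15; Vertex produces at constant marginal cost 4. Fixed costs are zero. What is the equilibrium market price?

45

Umbra's profit: π_U = (119 - Q)q_U - (42q_U). Setting ∂π_U/∂q_U = 0: 77 - 2q_U - (q_M + q_V) = 0.
Meridian's first-order condition: 104 - 2q_M - (q_U + q_V) = 0.
Vertex's profit: π_V = (119 - Q)q_V - (4q_V). Setting ∂π_V/∂q_V = 0: 115 - 2q_V - (q_U + q_M) = 0.
Adding the 3 conditions: 296 − 2Q − 2Q = 0, i.e. Q = 74.
Back-substituting: q_U = (77 − 74) = 3, q_M = (104 − 74) = 30, q_V = (115 − 74) = 41.
Total output Q = 74, so price P = 119 - 74 = 45.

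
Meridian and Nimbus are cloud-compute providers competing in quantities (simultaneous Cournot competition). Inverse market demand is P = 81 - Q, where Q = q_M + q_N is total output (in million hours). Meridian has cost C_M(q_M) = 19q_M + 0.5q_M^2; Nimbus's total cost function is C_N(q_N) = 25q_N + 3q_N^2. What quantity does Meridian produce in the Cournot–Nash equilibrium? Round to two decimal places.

Meridian's profit: π_M = (81 - Q)q_M - (19q_M + (1/2)q_M²). Setting ∂π_M/∂q_M = 0: 62 - 3q_M - (q_N) = 0.
Nimbus's profit: π_N = (81 - Q)q_N - (25q_N + 3q_N²). Setting ∂π_N/∂q_N = 0: 56 - 8q_N - (q_M) = 0.
So q_M = (62 - q_N)/3 and q_N = (56 - q_M)/8.
Substituting one into the other gives q_M = 440/23 and q_N = 106/23.

19.13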